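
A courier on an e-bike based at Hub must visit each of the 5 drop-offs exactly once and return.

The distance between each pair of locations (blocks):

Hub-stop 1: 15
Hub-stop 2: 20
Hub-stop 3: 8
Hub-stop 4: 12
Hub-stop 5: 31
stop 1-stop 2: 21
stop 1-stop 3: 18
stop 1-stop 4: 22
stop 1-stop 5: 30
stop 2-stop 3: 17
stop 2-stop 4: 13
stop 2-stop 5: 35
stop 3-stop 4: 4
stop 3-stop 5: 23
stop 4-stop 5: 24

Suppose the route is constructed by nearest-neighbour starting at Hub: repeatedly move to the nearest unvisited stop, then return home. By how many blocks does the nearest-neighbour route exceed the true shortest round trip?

The nearest-neighbour route is 3 blocks longer than optimal.

Hub: stop 3=8, stop 4=12, stop 1=15, stop 2=20, stop 5=31 ⇒ stop 3
stop 3: stop 4=4, stop 2=17, stop 1=18, stop 5=23 ⇒ stop 4
stop 4: stop 2=13, stop 1=22, stop 5=24 ⇒ stop 2
stop 2: stop 1=21, stop 5=35 ⇒ stop 1
stop 1: stop 5=30 ⇒ stop 5
NN route Hub → stop 3 → stop 4 → stop 2 → stop 1 → stop 5 → Hub costs 107.
Optimal: Hub → stop 1 → stop 2 → stop 4 → stop 5 → stop 3 → Hub costs 104 (by enumerating all 60 distinct tours).
Excess = 107 − 104 = 3.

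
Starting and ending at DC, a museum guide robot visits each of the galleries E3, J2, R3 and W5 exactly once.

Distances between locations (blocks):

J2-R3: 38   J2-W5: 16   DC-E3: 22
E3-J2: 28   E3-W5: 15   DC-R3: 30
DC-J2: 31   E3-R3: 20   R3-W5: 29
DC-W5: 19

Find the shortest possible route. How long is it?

There are 12 distinct closed tours to check (reversals are equivalent).
DC - E3 - J2 - R3 - W5 - DC: 22+28+38+29+19 = 136
DC - E3 - J2 - W5 - R3 - DC: 22+28+16+29+30 = 125
DC - E3 - R3 - J2 - W5 - DC: 22+20+38+16+19 = 115
DC - E3 - R3 - W5 - J2 - DC: 22+20+29+16+31 = 118
DC - E3 - W5 - J2 - R3 - DC: 22+15+16+38+30 = 121
DC - E3 - W5 - R3 - J2 - DC: 22+15+29+38+31 = 135
DC - J2 - E3 - R3 - W5 - DC: 31+28+20+29+19 = 127
DC - J2 - E3 - W5 - R3 - DC: 31+28+15+29+30 = 133
DC - J2 - R3 - E3 - W5 - DC: 31+38+20+15+19 = 123
DC - J2 - W5 - E3 - R3 - DC: 31+16+15+20+30 = 112
DC - R3 - E3 - J2 - W5 - DC: 30+20+28+16+19 = 113
DC - R3 - J2 - E3 - W5 - DC: 30+38+28+15+19 = 130
The minimum is 112.
One optimal route: DC → J2 → W5 → E3 → R3 → DC (or its reverse).

112 blocks — the shortest possible round trip.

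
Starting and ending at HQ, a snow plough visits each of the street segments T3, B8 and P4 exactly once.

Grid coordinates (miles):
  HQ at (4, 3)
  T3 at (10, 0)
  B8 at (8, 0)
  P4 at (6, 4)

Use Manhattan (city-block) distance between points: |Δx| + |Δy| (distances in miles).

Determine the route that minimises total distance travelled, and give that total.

There are 3 distinct closed tours to check (reversals are equivalent).
HQ→T3→B8→P4→HQ: 9+2+6+3 = 20
HQ→T3→P4→B8→HQ: 9+8+6+7 = 30
HQ→B8→T3→P4→HQ: 7+2+8+3 = 20
The minimum is 20.
One optimal route: HQ → T3 → B8 → P4 → HQ (or its reverse).

Shortest round trip = 20 miles.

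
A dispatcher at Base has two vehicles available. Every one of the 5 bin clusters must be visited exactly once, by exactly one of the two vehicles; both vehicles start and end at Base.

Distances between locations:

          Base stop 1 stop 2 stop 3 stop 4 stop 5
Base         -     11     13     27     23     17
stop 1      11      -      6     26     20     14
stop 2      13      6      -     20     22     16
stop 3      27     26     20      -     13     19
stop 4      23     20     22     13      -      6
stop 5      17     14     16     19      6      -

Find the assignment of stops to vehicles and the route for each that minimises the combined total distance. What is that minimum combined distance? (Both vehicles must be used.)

91 — the smallest possible combined total.

There are 2^4 − 1 = 15 ways to divide the 5 stops into two non-empty groups. For each, the best each vehicle can do is its own shortest tour through its group:
  {stop 1} + {stop 2, stop 3, stop 4, stop 5}: 22 + 69 = 91
  {stop 2} + {stop 1, stop 3, stop 4, stop 5}: 26 + 71 = 97
  {stop 1, stop 2} + {stop 3, stop 4, stop 5}: 30 + 63 = 93
  {stop 3} + {stop 1, stop 2, stop 4, stop 5}: 54 + 62 = 116
  {stop 1, stop 3} + {stop 2, stop 4, stop 5}: 64 + 58 = 122
  {stop 2, stop 3} + {stop 1, stop 4, stop 5}: 60 + 54 = 114
  … (15 splits in total)
Best: vehicle 1 Base → stop 1 → Base = 22; vehicle 2 Base → stop 2 → stop 3 → stop 4 → stop 5 → Base = 69; combined 91.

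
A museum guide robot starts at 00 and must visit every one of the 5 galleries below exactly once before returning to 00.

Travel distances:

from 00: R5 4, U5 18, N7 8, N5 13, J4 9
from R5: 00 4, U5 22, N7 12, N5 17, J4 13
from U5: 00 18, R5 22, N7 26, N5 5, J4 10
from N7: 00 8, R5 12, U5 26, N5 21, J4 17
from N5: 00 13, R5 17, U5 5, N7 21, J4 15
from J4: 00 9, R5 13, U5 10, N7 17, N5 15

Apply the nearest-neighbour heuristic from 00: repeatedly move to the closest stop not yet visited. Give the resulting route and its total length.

61 along 00 → R5 → N7 → J4 → U5 → N5 → 00.

At 00 the remaining stops are R5 4, N7 8, J4 9, N5 13, U5 18; go to R5.
At R5 the remaining stops are N7 12, J4 13, N5 17, U5 22; go to N7.
At N7 the remaining stops are J4 17, N5 21, U5 26; go to J4.
At J4 the remaining stops are U5 10, N5 15; go to U5.
At U5 the remaining stops are N5 5; go to N5.
Return N5→00: 13.
Total = 4 + 12 + 17 + 10 + 5 + 13 = 61.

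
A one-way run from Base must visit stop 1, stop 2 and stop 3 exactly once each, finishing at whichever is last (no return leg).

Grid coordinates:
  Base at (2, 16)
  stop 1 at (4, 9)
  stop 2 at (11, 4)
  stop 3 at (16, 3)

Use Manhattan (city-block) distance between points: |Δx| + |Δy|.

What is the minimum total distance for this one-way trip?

Shortest open route: 27.

There are 3! = 6 possible orderings.
Base → stop 1 → stop 2 → stop 3: 9+12+6 = 27
Base → stop 1 → stop 3 → stop 2: 9+18+6 = 33
Base → stop 2 → stop 1 → stop 3: 21+12+18 = 51
Base → stop 2 → stop 3 → stop 1: 21+6+18 = 45
Base → stop 3 → stop 1 → stop 2: 27+18+12 = 57
Base → stop 3 → stop 2 → stop 1: 27+6+12 = 45
The minimum is 27.
One shortest path: Base → stop 1 → stop 2 → stop 3.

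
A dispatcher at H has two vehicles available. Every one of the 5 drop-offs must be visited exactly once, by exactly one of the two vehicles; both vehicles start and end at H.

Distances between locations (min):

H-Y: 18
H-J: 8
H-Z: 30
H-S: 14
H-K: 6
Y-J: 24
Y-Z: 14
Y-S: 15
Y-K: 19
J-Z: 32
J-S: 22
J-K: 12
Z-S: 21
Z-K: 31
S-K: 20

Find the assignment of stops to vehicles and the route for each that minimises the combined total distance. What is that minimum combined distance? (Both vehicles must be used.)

Try each way of splitting the stops between the two vehicles (each non-empty) and, for each split, find the best tour for each vehicle:
  {Y} + {J, Z, S, K}: 36 + 85 = 121
  {J} + {Y, Z, S, K}: 16 + 74 = 90
  {Y, J} + {Z, S, K}: 50 + 72 = 122
  {Z} + {Y, J, S, K}: 60 + 68 = 128
  {Y, Z} + {J, S, K}: 62 + 54 = 116
  {J, Z} + {Y, S, K}: 70 + 54 = 124
  … (15 splits in total)
Best: vehicle 1 H → J → H = 16; vehicle 2 H → S → Z → Y → K → H = 74; combined 90.

Minimum combined distance: 90 min.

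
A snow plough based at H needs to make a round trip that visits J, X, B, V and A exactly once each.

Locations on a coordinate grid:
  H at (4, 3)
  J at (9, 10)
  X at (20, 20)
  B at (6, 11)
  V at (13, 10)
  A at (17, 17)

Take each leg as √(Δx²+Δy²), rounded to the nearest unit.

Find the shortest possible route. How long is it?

Minimum total distance: 49.

With 5 stops there are 5!/2 = 60 distinct round trips (a route and its reverse cost the same).
H → J → X → B → V → A → H: 9+15+17+7+8+19 = 75
H → J → X → B → A → V → H: 9+15+17+13+8+11 = 73
H → J → X → V → B → A → H: 9+15+12+7+13+19 = 75
H → J → X → V → A → B → H: 9+15+12+8+13+8 = 65
H → J → X → A → B → V → H: 9+15+4+13+7+11 = 59
H → J → X → A → V → B → H: 9+15+4+8+7+8 = 51
H → J → B → X → V → A → H: 9+3+17+12+8+19 = 68
H → J → B → X → A → V → H: 9+3+17+4+8+11 = 52
H → J → B → V → X → A → H: 9+3+7+12+4+19 = 54
H → J → B → V → A → X → H: 9+3+7+8+4+23 = 54
H → J → B → A → X → V → H: 9+3+13+4+12+11 = 52
H → J → B → A → V → X → H: 9+3+13+8+12+23 = 68
H → J → V → X → B → A → H: 9+4+12+17+13+19 = 74
H → J → V → X → A → B → H: 9+4+12+4+13+8 = 50
… (46 more)
H → B → J → X → A → V → H: 8+3+15+4+8+11 = 49  ← best
The minimum is 49.
One optimal route: H → B → J → X → A → V → H (or its reverse).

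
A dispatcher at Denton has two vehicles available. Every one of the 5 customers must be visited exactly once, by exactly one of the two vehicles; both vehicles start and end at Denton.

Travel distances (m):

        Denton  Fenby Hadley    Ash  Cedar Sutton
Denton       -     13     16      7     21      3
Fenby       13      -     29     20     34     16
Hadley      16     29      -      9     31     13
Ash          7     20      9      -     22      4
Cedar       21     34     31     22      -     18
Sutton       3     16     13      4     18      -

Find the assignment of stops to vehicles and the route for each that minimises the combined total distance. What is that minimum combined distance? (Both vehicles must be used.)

Minimum combined distance: 94 m.

Check every non-empty split of the stops between the two vehicles; for each half take its own optimal tour:
  {Fenby} + {Hadley, Ash, Cedar, Sutton}: 26 + 68 = 94
  {Hadley} + {Fenby, Ash, Cedar, Sutton}: 32 + 76 = 108
  {Fenby, Hadley} + {Ash, Cedar, Sutton}: 58 + 50 = 108
  {Ash} + {Fenby, Hadley, Cedar, Sutton}: 14 + 94 = 108
  {Fenby, Ash} + {Hadley, Cedar, Sutton}: 40 + 68 = 108
  {Hadley, Ash} + {Fenby, Cedar, Sutton}: 32 + 68 = 100
  … (15 splits in total)
Best: vehicle 1 Denton → Fenby → Denton = 26; vehicle 2 Denton → Hadley → Ash → Cedar → Sutton → Denton = 68; combined 94.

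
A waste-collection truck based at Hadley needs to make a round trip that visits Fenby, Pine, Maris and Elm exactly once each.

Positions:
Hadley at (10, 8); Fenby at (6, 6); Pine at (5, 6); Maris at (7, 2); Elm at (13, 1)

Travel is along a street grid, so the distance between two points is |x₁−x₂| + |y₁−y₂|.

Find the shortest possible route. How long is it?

Minimum total distance: 30.

Hadley-Fenby-Pine-Maris-Elm-Hadley: 6+1+6+7+10 = 30
Hadley-Fenby-Pine-Elm-Maris-Hadley: 6+1+13+7+9 = 36
Hadley-Fenby-Maris-Pine-Elm-Hadley: 6+5+6+13+10 = 40
Hadley-Fenby-Maris-Elm-Pine-Hadley: 6+5+7+13+7 = 38
Hadley-Fenby-Elm-Pine-Maris-Hadley: 6+12+13+6+9 = 46
Hadley-Fenby-Elm-Maris-Pine-Hadley: 6+12+7+6+7 = 38
Hadley-Pine-Fenby-Maris-Elm-Hadley: 7+1+5+7+10 = 30
Hadley-Pine-Fenby-Elm-Maris-Hadley: 7+1+12+7+9 = 36
Hadley-Pine-Maris-Fenby-Elm-Hadley: 7+6+5+12+10 = 40
Hadley-Pine-Elm-Fenby-Maris-Hadley: 7+13+12+5+9 = 46
Hadley-Maris-Fenby-Pine-Elm-Hadley: 9+5+1+13+10 = 38
Hadley-Maris-Pine-Fenby-Elm-Hadley: 9+6+1+12+10 = 38
The minimum is 30.
One optimal route: Hadley → Fenby → Pine → Maris → Elm → Hadley (or its reverse).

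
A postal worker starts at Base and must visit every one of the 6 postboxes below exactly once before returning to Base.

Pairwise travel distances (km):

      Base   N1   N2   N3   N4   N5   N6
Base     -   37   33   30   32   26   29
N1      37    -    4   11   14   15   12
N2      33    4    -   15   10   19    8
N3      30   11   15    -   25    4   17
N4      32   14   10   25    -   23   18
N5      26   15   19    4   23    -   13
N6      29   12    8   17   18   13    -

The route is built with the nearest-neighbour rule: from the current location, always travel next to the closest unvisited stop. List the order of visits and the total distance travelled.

Nearest-neighbour total = 103 km; route Base → N5 → N3 → N1 → N2 → N6 → N4 → Base.

Base → [N5:26 / N6:29 / N3:30 / N4:32 / N2:33 / N1:37] → N5 (26)
N5 → [N3:4 / N6:13 / N1:15 / N2:19 / N4:23] → N3 (4)
N3 → [N1:11 / N2:15 / N6:17 / N4:25] → N1 (11)
N1 → [N2:4 / N6:12 / N4:14] → N2 (4)
N2 → [N6:8 / N4:10] → N6 (8)
N6 → [N4:18] → N4 (18)
Return N4→Base: 32.
Total = 26 + 4 + 11 + 4 + 8 + 18 + 32 = 103.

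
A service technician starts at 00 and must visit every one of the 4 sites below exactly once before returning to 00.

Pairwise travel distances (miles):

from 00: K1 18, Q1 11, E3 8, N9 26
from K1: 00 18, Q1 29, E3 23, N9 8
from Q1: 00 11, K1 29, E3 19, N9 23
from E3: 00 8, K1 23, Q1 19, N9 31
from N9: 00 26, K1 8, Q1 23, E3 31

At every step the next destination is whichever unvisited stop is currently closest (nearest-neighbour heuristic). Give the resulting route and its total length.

From 00: distances to unvisited — E3=8, Q1=11, K1=18, N9=26. Nearest is E3 (8).
From E3: distances to unvisited — Q1=19, K1=23, N9=31. Nearest is Q1 (19).
From Q1: distances to unvisited — N9=23, K1=29. Nearest is N9 (23).
From N9: distances to unvisited — K1=8. Nearest is K1 (8).
Return K1→00: 18.
Total = 8 + 19 + 23 + 8 + 18 = 76.

76 miles along 00 → E3 → Q1 → N9 → K1 → 00.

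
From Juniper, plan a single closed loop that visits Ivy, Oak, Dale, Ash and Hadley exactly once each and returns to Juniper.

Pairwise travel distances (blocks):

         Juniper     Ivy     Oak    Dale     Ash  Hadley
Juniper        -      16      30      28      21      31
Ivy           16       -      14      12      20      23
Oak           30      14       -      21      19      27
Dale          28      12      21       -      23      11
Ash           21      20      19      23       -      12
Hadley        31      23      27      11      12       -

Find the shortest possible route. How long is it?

There are 60 distinct closed tours to check (reversals are equivalent).
Juniper - Ivy - Oak - Dale - Ash - Hadley - Juniper: 16+14+21+23+12+31 = 117
Juniper - Ivy - Oak - Dale - Hadley - Ash - Juniper: 16+14+21+11+12+21 = 95
Juniper - Ivy - Oak - Ash - Dale - Hadley - Juniper: 16+14+19+23+11+31 = 114
Juniper - Ivy - Oak - Ash - Hadley - Dale - Juniper: 16+14+19+12+11+28 = 100
Juniper - Ivy - Oak - Hadley - Dale - Ash - Juniper: 16+14+27+11+23+21 = 112
Juniper - Ivy - Oak - Hadley - Ash - Dale - Juniper: 16+14+27+12+23+28 = 120
Juniper - Ivy - Dale - Oak - Ash - Hadley - Juniper: 16+12+21+19+12+31 = 111
Juniper - Ivy - Dale - Oak - Hadley - Ash - Juniper: 16+12+21+27+12+21 = 109
Juniper - Ivy - Dale - Ash - Oak - Hadley - Juniper: 16+12+23+19+27+31 = 128
Juniper - Ivy - Dale - Ash - Hadley - Oak - Juniper: 16+12+23+12+27+30 = 120
Juniper - Ivy - Dale - Hadley - Oak - Ash - Juniper: 16+12+11+27+19+21 = 106
Juniper - Ivy - Dale - Hadley - Ash - Oak - Juniper: 16+12+11+12+19+30 = 100
Juniper - Ivy - Ash - Oak - Dale - Hadley - Juniper: 16+20+19+21+11+31 = 118
Juniper - Ivy - Ash - Oak - Hadley - Dale - Juniper: 16+20+19+27+11+28 = 121
… (46 more)
The minimum is 95.
One optimal route: Juniper → Ivy → Oak → Dale → Hadley → Ash → Juniper (or its reverse).

Minimum total distance: 95 blocks.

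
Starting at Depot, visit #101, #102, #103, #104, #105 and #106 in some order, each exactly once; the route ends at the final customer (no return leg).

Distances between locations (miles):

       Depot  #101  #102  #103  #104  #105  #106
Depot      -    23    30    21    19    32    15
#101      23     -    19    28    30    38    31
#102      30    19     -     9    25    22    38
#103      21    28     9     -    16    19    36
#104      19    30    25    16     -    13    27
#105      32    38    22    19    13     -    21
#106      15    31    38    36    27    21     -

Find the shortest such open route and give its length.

There are 6! = 720 possible orderings.
Depot - #101 - #102 - #103 - #104 - #105 - #106: 23+19+9+16+13+21 = 101
Depot - #101 - #102 - #103 - #104 - #106 - #105: 23+19+9+16+27+21 = 115
Depot - #101 - #102 - #103 - #105 - #104 - #106: 23+19+9+19+13+27 = 110
Depot - #101 - #102 - #103 - #105 - #106 - #104: 23+19+9+19+21+27 = 118
Depot - #101 - #102 - #103 - #106 - #104 - #105: 23+19+9+36+27+13 = 127
Depot - #101 - #102 - #103 - #106 - #105 - #104: 23+19+9+36+21+13 = 121
Depot - #101 - #102 - #104 - #103 - #105 - #106: 23+19+25+16+19+21 = 123
Depot - #101 - #102 - #104 - #103 - #106 - #105: 23+19+25+16+36+21 = 140
… (712 more)
Depot - #106 - #105 - #104 - #103 - #102 - #101: 15+21+13+16+9+19 = 93  ← best
The minimum is 93.
One shortest path: Depot → #106 → #105 → #104 → #103 → #102 → #101.

Shortest open route: 93 miles.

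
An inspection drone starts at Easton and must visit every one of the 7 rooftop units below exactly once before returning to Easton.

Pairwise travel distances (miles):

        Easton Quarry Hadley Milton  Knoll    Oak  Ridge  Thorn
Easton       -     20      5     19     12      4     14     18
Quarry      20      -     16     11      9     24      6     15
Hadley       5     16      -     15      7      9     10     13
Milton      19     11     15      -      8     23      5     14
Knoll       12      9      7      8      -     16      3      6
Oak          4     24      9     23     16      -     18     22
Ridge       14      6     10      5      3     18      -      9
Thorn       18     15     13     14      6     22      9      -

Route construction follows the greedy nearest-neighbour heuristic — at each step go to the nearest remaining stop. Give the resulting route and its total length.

Total distance 72 miles via the nearest-neighbour route Easton → Oak → Hadley → Knoll → Ridge → Milton → Quarry → Thorn → Easton.

Easton → [Oak:4 / Hadley:5 / Knoll:12 / Ridge:14 / Thorn:18 / Milton:19 / Quarry:20] → Oak (4)
Oak → [Hadley:9 / Knoll:16 / Ridge:18 / Thorn:22 / Milton:23 / Quarry:24] → Hadley (9)
Hadley → [Knoll:7 / Ridge:10 / Thorn:13 / Milton:15 / Quarry:16] → Knoll (7)
Knoll → [Ridge:3 / Thorn:6 / Milton:8 / Quarry:9] → Ridge (3)
Ridge → [Milton:5 / Quarry:6 / Thorn:9] → Milton (5)
Milton → [Quarry:11 / Thorn:14] → Quarry (11)
Quarry → [Thorn:15] → Thorn (15)
Return Thorn→Easton: 18.
Total = 4 + 9 + 7 + 3 + 5 + 11 + 15 + 18 = 72.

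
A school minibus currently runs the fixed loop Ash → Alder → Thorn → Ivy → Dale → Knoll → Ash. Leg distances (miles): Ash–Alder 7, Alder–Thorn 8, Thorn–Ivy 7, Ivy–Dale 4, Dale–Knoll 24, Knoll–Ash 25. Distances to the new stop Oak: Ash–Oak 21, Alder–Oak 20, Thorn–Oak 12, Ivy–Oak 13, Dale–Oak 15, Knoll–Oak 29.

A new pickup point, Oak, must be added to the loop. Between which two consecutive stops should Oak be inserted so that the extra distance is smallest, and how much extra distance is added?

Insertion cost between consecutive stops i–j is d(i,Oak) + d(Oak,j) − d(i,j):
  between Ash and Alder: 21 + 20 − 7 = 34
  between Alder and Thorn: 20 + 12 − 8 = 24
  between Thorn and Ivy: 12 + 13 − 7 = 18
  between Ivy and Dale: 13 + 15 − 4 = 24
  between Dale and Knoll: 15 + 29 − 24 = 20
  between Knoll and Ash: 29 + 21 − 25 = 25
Cheapest insertion is between Thorn and Ivy, adding 18.
New total = 75 + 18 = 93.

Adding 18 miles by placing Oak on the Thorn–Ivy leg.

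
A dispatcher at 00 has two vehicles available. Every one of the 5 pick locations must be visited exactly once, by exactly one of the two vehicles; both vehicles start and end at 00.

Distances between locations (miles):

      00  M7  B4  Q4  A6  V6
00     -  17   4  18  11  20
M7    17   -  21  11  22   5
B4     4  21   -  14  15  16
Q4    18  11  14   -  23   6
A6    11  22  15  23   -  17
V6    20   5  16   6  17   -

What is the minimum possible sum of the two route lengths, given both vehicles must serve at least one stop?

Check every non-empty split of the stops between the two vehicles; for each half take its own optimal tour:
  {M7} + {B4, Q4, A6, V6}: 34 + 52 = 86
  {B4} + {M7, Q4, A6, V6}: 8 + 62 = 70
  {M7, B4} + {Q4, A6, V6}: 42 + 52 = 94
  {Q4} + {M7, B4, A6, V6}: 36 + 58 = 94
  {M7, Q4} + {B4, A6, V6}: 46 + 48 = 94
  {B4, Q4} + {M7, A6, V6}: 36 + 50 = 86
  … (15 splits in total)
  {A6} + {M7, B4, Q4, V6}: 22 + 46 = 68  ← best
Best: vehicle 1 00 → A6 → 00 = 22; vehicle 2 00 → M7 → V6 → Q4 → B4 → 00 = 46; combined 68.

Minimum combined distance: 68 miles.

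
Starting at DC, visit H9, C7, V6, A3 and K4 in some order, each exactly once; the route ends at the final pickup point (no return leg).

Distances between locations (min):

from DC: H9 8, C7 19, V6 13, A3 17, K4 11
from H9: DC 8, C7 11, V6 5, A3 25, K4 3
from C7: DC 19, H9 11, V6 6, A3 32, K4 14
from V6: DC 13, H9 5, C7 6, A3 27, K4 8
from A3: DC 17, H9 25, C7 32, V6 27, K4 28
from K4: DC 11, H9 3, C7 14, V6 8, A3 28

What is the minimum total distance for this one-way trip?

There are 5! = 120 possible orderings.
DC → H9 → C7 → V6 → A3 → K4: 8+11+6+27+28 = 80
DC → H9 → C7 → V6 → K4 → A3: 8+11+6+8+28 = 61
DC → H9 → C7 → A3 → V6 → K4: 8+11+32+27+8 = 86
DC → H9 → C7 → A3 → K4 → V6: 8+11+32+28+8 = 87
DC → H9 → C7 → K4 → V6 → A3: 8+11+14+8+27 = 68
DC → H9 → C7 → K4 → A3 → V6: 8+11+14+28+27 = 88
DC → H9 → V6 → C7 → A3 → K4: 8+5+6+32+28 = 79
DC → H9 → V6 → C7 → K4 → A3: 8+5+6+14+28 = 61
DC → H9 → V6 → A3 → C7 → K4: 8+5+27+32+14 = 86
DC → H9 → V6 → A3 → K4 → C7: 8+5+27+28+14 = 82
DC → H9 → V6 → K4 → C7 → A3: 8+5+8+14+32 = 67
DC → H9 → V6 → K4 → A3 → C7: 8+5+8+28+32 = 81
DC → H9 → A3 → C7 → V6 → K4: 8+25+32+6+8 = 79
DC → H9 → A3 → C7 → K4 → V6: 8+25+32+14+8 = 87
… (106 more)
DC → H9 → K4 → V6 → C7 → A3: 8+3+8+6+32 = 57  ← best
The minimum is 57.
One shortest path: DC → H9 → K4 → V6 → C7 → A3.

Minimum one-way distance = 57 min.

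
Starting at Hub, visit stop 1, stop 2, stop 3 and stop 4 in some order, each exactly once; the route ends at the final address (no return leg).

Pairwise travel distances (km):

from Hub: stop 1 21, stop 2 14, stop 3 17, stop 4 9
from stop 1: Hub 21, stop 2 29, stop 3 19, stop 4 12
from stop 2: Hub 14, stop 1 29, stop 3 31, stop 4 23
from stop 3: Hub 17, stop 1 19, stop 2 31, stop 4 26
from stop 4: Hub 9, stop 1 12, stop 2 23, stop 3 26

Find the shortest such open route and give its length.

Minimum one-way distance = 68 km.

There are 4! = 24 possible orderings.
Hub → stop 1 → stop 2 → stop 3 → stop 4: 21+29+31+26 = 107
Hub → stop 1 → stop 2 → stop 4 → stop 3: 21+29+23+26 = 99
Hub → stop 1 → stop 3 → stop 2 → stop 4: 21+19+31+23 = 94
Hub → stop 1 → stop 3 → stop 4 → stop 2: 21+19+26+23 = 89
Hub → stop 1 → stop 4 → stop 2 → stop 3: 21+12+23+31 = 87
Hub → stop 1 → stop 4 → stop 3 → stop 2: 21+12+26+31 = 90
Hub → stop 2 → stop 1 → stop 3 → stop 4: 14+29+19+26 = 88
Hub → stop 2 → stop 1 → stop 4 → stop 3: 14+29+12+26 = 81
Hub → stop 2 → stop 3 → stop 1 → stop 4: 14+31+19+12 = 76
Hub → stop 2 → stop 3 → stop 4 → stop 1: 14+31+26+12 = 83
Hub → stop 2 → stop 4 → stop 1 → stop 3: 14+23+12+19 = 68
Hub → stop 2 → stop 4 → stop 3 → stop 1: 14+23+26+19 = 82
Hub → stop 3 → stop 1 → stop 2 → stop 4: 17+19+29+23 = 88
Hub → stop 3 → stop 1 → stop 4 → stop 2: 17+19+12+23 = 71
… (10 more)
The minimum is 68.
One shortest path: Hub → stop 2 → stop 4 → stop 1 → stop 3.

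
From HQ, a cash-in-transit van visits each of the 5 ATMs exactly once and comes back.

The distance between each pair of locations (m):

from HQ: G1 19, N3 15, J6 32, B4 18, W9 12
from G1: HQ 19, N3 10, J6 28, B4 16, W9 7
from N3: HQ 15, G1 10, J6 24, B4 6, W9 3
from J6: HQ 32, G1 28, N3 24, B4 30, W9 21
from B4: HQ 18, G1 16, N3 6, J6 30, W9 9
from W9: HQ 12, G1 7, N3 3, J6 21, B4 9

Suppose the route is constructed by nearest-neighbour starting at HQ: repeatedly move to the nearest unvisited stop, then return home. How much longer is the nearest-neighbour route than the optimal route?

HQ: W9=12, N3=15, B4=18, G1=19, J6=32 ⇒ W9
W9: N3=3, G1=7, B4=9, J6=21 ⇒ N3
N3: B4=6, G1=10, J6=24 ⇒ B4
B4: G1=16, J6=30 ⇒ G1
G1: J6=28 ⇒ J6
NN route HQ → W9 → N3 → B4 → G1 → J6 → HQ costs 97.
Optimal: HQ → J6 → G1 → W9 → N3 → B4 → HQ costs 94 (by enumerating all 60 distinct tours).
Excess = 97 − 94 = 3.

3 m longer than the optimal tour.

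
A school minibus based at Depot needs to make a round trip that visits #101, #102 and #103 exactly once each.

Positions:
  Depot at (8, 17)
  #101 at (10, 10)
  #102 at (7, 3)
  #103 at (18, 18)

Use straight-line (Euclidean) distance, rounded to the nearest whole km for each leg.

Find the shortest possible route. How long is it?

Shortest round trip = 43 km.

With 3 stops there are 3!/2 = 3 distinct round trips (a route and its reverse cost the same).
Depot→#101→#102→#103→Depot: 7+8+19+10 = 44
Depot→#101→#103→#102→Depot: 7+11+19+14 = 51
Depot→#102→#101→#103→Depot: 14+8+11+10 = 43
The minimum is 43.
One optimal route: Depot → #102 → #101 → #103 → Depot (or its reverse).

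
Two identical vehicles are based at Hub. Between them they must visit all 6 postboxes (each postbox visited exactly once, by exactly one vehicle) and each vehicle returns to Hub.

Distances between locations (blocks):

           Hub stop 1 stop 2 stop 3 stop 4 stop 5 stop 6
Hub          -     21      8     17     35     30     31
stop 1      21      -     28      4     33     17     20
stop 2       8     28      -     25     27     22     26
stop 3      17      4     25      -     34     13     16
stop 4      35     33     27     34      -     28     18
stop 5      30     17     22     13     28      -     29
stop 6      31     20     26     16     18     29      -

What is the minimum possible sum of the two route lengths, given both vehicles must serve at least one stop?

131 blocks — the smallest possible combined total.

Try each way of splitting the stops between the two vehicles (each non-empty) and, for each split, find the best tour for each vehicle:
  {stop 1} + {stop 2, stop 3, stop 4, stop 5, stop 6}: 42 + 109 = 151
  {stop 2} + {stop 1, stop 3, stop 4, stop 5, stop 6}: 16 + 115 = 131
  {stop 1, stop 2} + {stop 3, stop 4, stop 5, stop 6}: 57 + 107 = 164
  {stop 3} + {stop 1, stop 2, stop 4, stop 5, stop 6}: 34 + 117 = 151
  {stop 1, stop 3} + {stop 2, stop 4, stop 5, stop 6}: 42 + 107 = 149
  {stop 2, stop 3} + {stop 1, stop 4, stop 5, stop 6}: 50 + 115 = 165
  … (31 splits in total)
Best: vehicle 1 Hub → stop 2 → Hub = 16; vehicle 2 Hub → stop 1 → stop 3 → stop 5 → stop 4 → stop 6 → Hub = 115; combined 131.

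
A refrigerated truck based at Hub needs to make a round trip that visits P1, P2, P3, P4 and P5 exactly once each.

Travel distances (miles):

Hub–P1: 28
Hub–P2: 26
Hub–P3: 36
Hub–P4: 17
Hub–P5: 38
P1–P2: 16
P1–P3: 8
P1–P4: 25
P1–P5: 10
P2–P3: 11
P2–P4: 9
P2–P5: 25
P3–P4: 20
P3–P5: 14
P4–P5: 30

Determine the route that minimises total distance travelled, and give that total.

Minimum total distance: 89 miles.

Hub - P1 - P2 - P3 - P4 - P5 - Hub: 28+16+11+20+30+38 = 143
Hub - P1 - P2 - P3 - P5 - P4 - Hub: 28+16+11+14+30+17 = 116
Hub - P1 - P2 - P4 - P3 - P5 - Hub: 28+16+9+20+14+38 = 125
Hub - P1 - P2 - P4 - P5 - P3 - Hub: 28+16+9+30+14+36 = 133
Hub - P1 - P2 - P5 - P3 - P4 - Hub: 28+16+25+14+20+17 = 120
Hub - P1 - P2 - P5 - P4 - P3 - Hub: 28+16+25+30+20+36 = 155
Hub - P1 - P3 - P2 - P4 - P5 - Hub: 28+8+11+9+30+38 = 124
Hub - P1 - P3 - P2 - P5 - P4 - Hub: 28+8+11+25+30+17 = 119
Hub - P1 - P3 - P4 - P2 - P5 - Hub: 28+8+20+9+25+38 = 128
Hub - P1 - P3 - P4 - P5 - P2 - Hub: 28+8+20+30+25+26 = 137
Hub - P1 - P3 - P5 - P2 - P4 - Hub: 28+8+14+25+9+17 = 101
Hub - P1 - P3 - P5 - P4 - P2 - Hub: 28+8+14+30+9+26 = 115
Hub - P1 - P4 - P2 - P3 - P5 - Hub: 28+25+9+11+14+38 = 125
Hub - P1 - P4 - P2 - P5 - P3 - Hub: 28+25+9+25+14+36 = 137
… (46 more)
Hub - P1 - P5 - P3 - P2 - P4 - Hub: 28+10+14+11+9+17 = 89  ← best
The minimum is 89.
One optimal route: Hub → P1 → P5 → P3 → P2 → P4 → Hub (or its reverse).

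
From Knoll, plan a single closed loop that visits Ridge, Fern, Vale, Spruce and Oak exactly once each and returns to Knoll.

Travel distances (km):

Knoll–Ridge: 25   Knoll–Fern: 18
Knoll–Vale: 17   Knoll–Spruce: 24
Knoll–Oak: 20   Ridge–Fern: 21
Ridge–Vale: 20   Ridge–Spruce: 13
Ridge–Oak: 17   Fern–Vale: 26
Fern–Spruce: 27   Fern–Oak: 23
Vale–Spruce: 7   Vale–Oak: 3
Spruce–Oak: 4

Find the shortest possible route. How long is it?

With 5 stops there are 5!/2 = 60 distinct round trips (a route and its reverse cost the same).
Knoll-Ridge-Fern-Vale-Spruce-Oak-Knoll: 25+21+26+7+4+20 = 103
Knoll-Ridge-Fern-Vale-Oak-Spruce-Knoll: 25+21+26+3+4+24 = 103
Knoll-Ridge-Fern-Spruce-Vale-Oak-Knoll: 25+21+27+7+3+20 = 103
Knoll-Ridge-Fern-Spruce-Oak-Vale-Knoll: 25+21+27+4+3+17 = 97
Knoll-Ridge-Fern-Oak-Vale-Spruce-Knoll: 25+21+23+3+7+24 = 103
Knoll-Ridge-Fern-Oak-Spruce-Vale-Knoll: 25+21+23+4+7+17 = 97
Knoll-Ridge-Vale-Fern-Spruce-Oak-Knoll: 25+20+26+27+4+20 = 122
Knoll-Ridge-Vale-Fern-Oak-Spruce-Knoll: 25+20+26+23+4+24 = 122
Knoll-Ridge-Vale-Spruce-Fern-Oak-Knoll: 25+20+7+27+23+20 = 122
Knoll-Ridge-Vale-Spruce-Oak-Fern-Knoll: 25+20+7+4+23+18 = 97
Knoll-Ridge-Vale-Oak-Fern-Spruce-Knoll: 25+20+3+23+27+24 = 122
Knoll-Ridge-Vale-Oak-Spruce-Fern-Knoll: 25+20+3+4+27+18 = 97
Knoll-Ridge-Spruce-Fern-Vale-Oak-Knoll: 25+13+27+26+3+20 = 114
Knoll-Ridge-Spruce-Fern-Oak-Vale-Knoll: 25+13+27+23+3+17 = 108
… (46 more)
Knoll-Fern-Ridge-Spruce-Oak-Vale-Knoll: 18+21+13+4+3+17 = 76  ← best
The minimum is 76.
One optimal route: Knoll → Fern → Ridge → Spruce → Oak → Vale → Knoll (or its reverse).

76 km — the shortest possible round trip.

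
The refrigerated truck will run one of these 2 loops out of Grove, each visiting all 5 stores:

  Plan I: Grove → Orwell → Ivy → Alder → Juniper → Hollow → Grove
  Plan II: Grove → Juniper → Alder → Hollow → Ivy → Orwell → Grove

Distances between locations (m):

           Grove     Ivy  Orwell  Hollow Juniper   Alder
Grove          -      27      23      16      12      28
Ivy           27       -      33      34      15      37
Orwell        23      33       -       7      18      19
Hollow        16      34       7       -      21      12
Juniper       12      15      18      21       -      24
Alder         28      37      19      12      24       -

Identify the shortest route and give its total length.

Plan I: 23 + 33 + 37 + 24 + 21 + 16 = 154
Plan II: 12 + 24 + 12 + 34 + 33 + 23 = 138

Shortest is Plan II, total 138 m.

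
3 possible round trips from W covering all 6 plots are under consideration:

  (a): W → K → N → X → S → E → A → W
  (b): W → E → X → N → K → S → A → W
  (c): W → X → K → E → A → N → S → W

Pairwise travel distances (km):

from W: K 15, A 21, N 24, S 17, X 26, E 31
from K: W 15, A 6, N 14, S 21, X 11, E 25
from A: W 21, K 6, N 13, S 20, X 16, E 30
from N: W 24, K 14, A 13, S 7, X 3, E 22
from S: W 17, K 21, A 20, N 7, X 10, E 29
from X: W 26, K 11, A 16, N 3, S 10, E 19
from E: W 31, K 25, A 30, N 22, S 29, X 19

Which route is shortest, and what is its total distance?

Shortest is (a), total 122 km.

(a): 15 + 14 + 3 + 10 + 29 + 30 + 21 = 122
(b): 31 + 19 + 3 + 14 + 21 + 20 + 21 = 129
(c): 26 + 11 + 25 + 30 + 13 + 7 + 17 = 129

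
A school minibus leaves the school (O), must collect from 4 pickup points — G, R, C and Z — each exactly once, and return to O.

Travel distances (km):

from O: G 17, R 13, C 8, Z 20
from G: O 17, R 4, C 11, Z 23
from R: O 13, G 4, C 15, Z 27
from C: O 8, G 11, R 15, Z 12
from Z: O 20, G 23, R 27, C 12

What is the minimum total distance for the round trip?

With 4 stops there are 4!/2 = 12 distinct round trips (a route and its reverse cost the same).
O → G → R → C → Z → O: 17+4+15+12+20 = 68
O → G → R → Z → C → O: 17+4+27+12+8 = 68
O → G → C → R → Z → O: 17+11+15+27+20 = 90
O → G → C → Z → R → O: 17+11+12+27+13 = 80
O → G → Z → R → C → O: 17+23+27+15+8 = 90
O → G → Z → C → R → O: 17+23+12+15+13 = 80
O → R → G → C → Z → O: 13+4+11+12+20 = 60
O → R → G → Z → C → O: 13+4+23+12+8 = 60
O → R → C → G → Z → O: 13+15+11+23+20 = 82
O → R → Z → G → C → O: 13+27+23+11+8 = 82
O → C → G → R → Z → O: 8+11+4+27+20 = 70
O → C → R → G → Z → O: 8+15+4+23+20 = 70
The minimum is 60.
One optimal route: O → R → G → C → Z → O (or its reverse).

Minimum total distance: 60 km.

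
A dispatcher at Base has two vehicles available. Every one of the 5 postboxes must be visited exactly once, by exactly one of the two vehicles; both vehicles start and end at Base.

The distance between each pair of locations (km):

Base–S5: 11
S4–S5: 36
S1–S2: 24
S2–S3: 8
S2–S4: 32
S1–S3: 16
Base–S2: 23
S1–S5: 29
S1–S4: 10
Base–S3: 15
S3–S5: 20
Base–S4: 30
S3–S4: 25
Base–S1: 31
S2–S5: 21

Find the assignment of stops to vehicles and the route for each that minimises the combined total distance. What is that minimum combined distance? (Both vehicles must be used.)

Try each way of splitting the stops between the two vehicles (each non-empty) and, for each split, find the best tour for each vehicle:
  {S1} + {S2, S3, S4, S5}: 62 + 95 = 157
  {S2} + {S1, S3, S4, S5}: 46 + 87 = 133
  {S1, S2} + {S3, S4, S5}: 78 + 86 = 164
  {S3} + {S1, S2, S4, S5}: 30 + 96 = 126
  {S1, S3} + {S2, S4, S5}: 62 + 94 = 156
  {S2, S3} + {S1, S4, S5}: 46 + 80 = 126
  … (15 splits in total)
  {S1, S2, S3, S4} + {S5}: 87 + 22 = 109  ← best
Best: vehicle 1 Base → S2 → S3 → S1 → S4 → Base = 87; vehicle 2 Base → S5 → Base = 22; combined 109.

Minimum combined distance: 109 km.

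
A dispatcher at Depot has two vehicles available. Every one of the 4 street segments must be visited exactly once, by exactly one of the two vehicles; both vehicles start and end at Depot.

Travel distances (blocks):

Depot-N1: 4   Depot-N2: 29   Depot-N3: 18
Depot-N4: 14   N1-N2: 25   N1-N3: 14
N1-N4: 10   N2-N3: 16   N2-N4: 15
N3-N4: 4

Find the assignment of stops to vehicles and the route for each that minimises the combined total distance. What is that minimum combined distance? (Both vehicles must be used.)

Minimum combined distance: 71 blocks.

There are 2^3 − 1 = 7 ways to divide the 4 stops into two non-empty groups. For each, the best each vehicle can do is its own shortest tour through its group:
  {N1} + {N2, N3, N4}: 8 + 63 = 71
  {N2} + {N1, N3, N4}: 58 + 36 = 94
  {N1, N2} + {N3, N4}: 58 + 36 = 94
  {N3} + {N1, N2, N4}: 36 + 58 = 94
  {N1, N3} + {N2, N4}: 36 + 58 = 94
  {N2, N3} + {N1, N4}: 63 + 28 = 91
  … (7 splits in total)
Best: vehicle 1 Depot → N1 → Depot = 8; vehicle 2 Depot → N2 → N3 → N4 → Depot = 63; combined 71.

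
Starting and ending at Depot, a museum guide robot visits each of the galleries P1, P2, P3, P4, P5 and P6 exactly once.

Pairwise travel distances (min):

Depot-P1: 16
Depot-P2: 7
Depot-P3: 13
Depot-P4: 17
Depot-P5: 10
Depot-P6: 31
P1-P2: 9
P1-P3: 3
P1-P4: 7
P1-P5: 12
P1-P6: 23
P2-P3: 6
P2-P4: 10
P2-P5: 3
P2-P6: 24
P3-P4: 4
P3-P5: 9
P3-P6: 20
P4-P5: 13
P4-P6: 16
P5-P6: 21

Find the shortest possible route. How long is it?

Shortest round trip = 70 min.

Depot-P1-P2-P3-P4-P5-P6-Depot: 16+9+6+4+13+21+31 = 100
Depot-P1-P2-P3-P4-P6-P5-Depot: 16+9+6+4+16+21+10 = 82
Depot-P1-P2-P3-P5-P4-P6-Depot: 16+9+6+9+13+16+31 = 100
Depot-P1-P2-P3-P5-P6-P4-Depot: 16+9+6+9+21+16+17 = 94
Depot-P1-P2-P3-P6-P4-P5-Depot: 16+9+6+20+16+13+10 = 90
Depot-P1-P2-P3-P6-P5-P4-Depot: 16+9+6+20+21+13+17 = 102
Depot-P1-P2-P4-P3-P5-P6-Depot: 16+9+10+4+9+21+31 = 100
Depot-P1-P2-P4-P3-P6-P5-Depot: 16+9+10+4+20+21+10 = 90
… (352 more)
Depot-P1-P3-P4-P6-P5-P2-Depot: 16+3+4+16+21+3+7 = 70  ← best
The minimum is 70.
One optimal route: Depot → P1 → P3 → P4 → P6 → P5 → P2 → Depot (or its reverse).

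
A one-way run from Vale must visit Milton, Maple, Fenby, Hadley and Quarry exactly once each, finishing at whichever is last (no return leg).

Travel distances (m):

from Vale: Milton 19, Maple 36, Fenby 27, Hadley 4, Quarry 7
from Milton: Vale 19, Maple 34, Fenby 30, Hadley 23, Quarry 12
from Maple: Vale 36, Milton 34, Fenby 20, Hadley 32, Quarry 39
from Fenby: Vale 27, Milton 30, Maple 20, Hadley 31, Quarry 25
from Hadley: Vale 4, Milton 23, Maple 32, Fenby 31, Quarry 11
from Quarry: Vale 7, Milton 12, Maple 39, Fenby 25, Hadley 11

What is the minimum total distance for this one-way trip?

There are 5! = 120 possible orderings.
Vale → Milton → Maple → Fenby → Hadley → Quarry: 19+34+20+31+11 = 115
Vale → Milton → Maple → Fenby → Quarry → Hadley: 19+34+20+25+11 = 109
Vale → Milton → Maple → Hadley → Fenby → Quarry: 19+34+32+31+25 = 141
Vale → Milton → Maple → Hadley → Quarry → Fenby: 19+34+32+11+25 = 121
Vale → Milton → Maple → Quarry → Fenby → Hadley: 19+34+39+25+31 = 148
Vale → Milton → Maple → Quarry → Hadley → Fenby: 19+34+39+11+31 = 134
Vale → Milton → Fenby → Maple → Hadley → Quarry: 19+30+20+32+11 = 112
Vale → Milton → Fenby → Maple → Quarry → Hadley: 19+30+20+39+11 = 119
Vale → Milton → Fenby → Hadley → Maple → Quarry: 19+30+31+32+39 = 151
Vale → Milton → Fenby → Hadley → Quarry → Maple: 19+30+31+11+39 = 130
Vale → Milton → Fenby → Quarry → Maple → Hadley: 19+30+25+39+32 = 145
Vale → Milton → Fenby → Quarry → Hadley → Maple: 19+30+25+11+32 = 117
Vale → Milton → Hadley → Maple → Fenby → Quarry: 19+23+32+20+25 = 119
Vale → Milton → Hadley → Maple → Quarry → Fenby: 19+23+32+39+25 = 138
… (106 more)
Vale → Hadley → Quarry → Milton → Fenby → Maple: 4+11+12+30+20 = 77  ← best
The minimum is 77.
One shortest path: Vale → Hadley → Quarry → Milton → Fenby → Maple.

Minimum one-way distance = 77 m.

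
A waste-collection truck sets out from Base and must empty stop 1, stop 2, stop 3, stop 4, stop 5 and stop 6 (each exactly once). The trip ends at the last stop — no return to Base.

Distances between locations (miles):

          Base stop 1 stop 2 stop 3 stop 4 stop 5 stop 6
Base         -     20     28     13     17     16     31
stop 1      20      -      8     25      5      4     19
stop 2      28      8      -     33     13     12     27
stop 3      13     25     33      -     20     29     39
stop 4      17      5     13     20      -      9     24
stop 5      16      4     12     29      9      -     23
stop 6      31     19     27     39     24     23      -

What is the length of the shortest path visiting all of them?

Shortest open route: 81 miles.

There are 6! = 720 possible orderings.
Base→stop 1→stop 2→stop 3→stop 4→stop 5→stop 6: 20+8+33+20+9+23 = 113
Base→stop 1→stop 2→stop 3→stop 4→stop 6→stop 5: 20+8+33+20+24+23 = 128
Base→stop 1→stop 2→stop 3→stop 5→stop 4→stop 6: 20+8+33+29+9+24 = 123
Base→stop 1→stop 2→stop 3→stop 5→stop 6→stop 4: 20+8+33+29+23+24 = 137
Base→stop 1→stop 2→stop 3→stop 6→stop 4→stop 5: 20+8+33+39+24+9 = 133
Base→stop 1→stop 2→stop 3→stop 6→stop 5→stop 4: 20+8+33+39+23+9 = 132
Base→stop 1→stop 2→stop 4→stop 3→stop 5→stop 6: 20+8+13+20+29+23 = 113
Base→stop 1→stop 2→stop 4→stop 3→stop 6→stop 5: 20+8+13+20+39+23 = 123
… (712 more)
Base→stop 3→stop 4→stop 1→stop 2→stop 5→stop 6: 13+20+5+8+12+23 = 81  ← best
The minimum is 81.
One shortest path: Base → stop 3 → stop 4 → stop 1 → stop 2 → stop 5 → stop 6.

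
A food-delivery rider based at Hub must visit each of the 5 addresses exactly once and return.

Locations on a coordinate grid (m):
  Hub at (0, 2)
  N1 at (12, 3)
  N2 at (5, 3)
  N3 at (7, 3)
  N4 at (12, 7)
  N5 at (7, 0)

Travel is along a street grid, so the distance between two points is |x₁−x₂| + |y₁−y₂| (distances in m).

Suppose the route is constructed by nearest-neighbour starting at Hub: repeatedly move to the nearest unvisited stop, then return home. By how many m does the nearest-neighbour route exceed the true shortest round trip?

2 m longer than the optimal tour.

Hub: N2=6, N3=8, N5=9, N1=13, N4=17 ⇒ N2
N2: N3=2, N5=5, N1=7, N4=11 ⇒ N3
N3: N5=3, N1=5, N4=9 ⇒ N5
N5: N1=8, N4=12 ⇒ N1
N1: N4=4 ⇒ N4
NN route Hub → N2 → N3 → N5 → N1 → N4 → Hub costs 40.
Optimal: Hub → N2 → N1 → N4 → N3 → N5 → Hub costs 38 (by enumerating all 60 distinct tours).
Excess = 40 − 38 = 2.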